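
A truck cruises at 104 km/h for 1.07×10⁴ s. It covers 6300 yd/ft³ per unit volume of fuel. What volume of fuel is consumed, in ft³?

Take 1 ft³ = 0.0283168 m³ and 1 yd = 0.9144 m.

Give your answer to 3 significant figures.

104 km/h → 28.8889 m/s
d = v × t = 28.8889 × 10700 = 309111 m
6300 yd/ft³ → 203438 m/m³
V = d / (distance per unit fuel) = 309111 / 203438 = 1.51944 m³
In ft³: 1.51944 / 0.0283168 = 53.6586 ft³

53.7 ft³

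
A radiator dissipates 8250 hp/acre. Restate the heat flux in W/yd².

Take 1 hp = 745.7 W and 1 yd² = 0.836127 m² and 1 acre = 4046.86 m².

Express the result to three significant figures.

8250 hp/acre × 745.7 W/hp ÷ 4046.86 m²/acre = 1520.2 W/m²
1520.2 W/m² × 0.836127 m²/yd² = 1271.08 W/yd²

1270 W/yd²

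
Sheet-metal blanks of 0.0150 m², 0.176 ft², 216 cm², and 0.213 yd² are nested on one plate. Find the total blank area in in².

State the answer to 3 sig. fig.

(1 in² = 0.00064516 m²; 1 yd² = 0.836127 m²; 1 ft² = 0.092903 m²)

0.0150 m² (already m²)
0.176 ft² × 0.092903 = 0.0163509 m²
216 cm² × 0.0001 = 0.0216 m²
0.213 yd² × 0.836127 = 0.178095 m²
Total: 0.015 + 0.0163509 + 0.0216 + 0.178095 = 0.231046 m²
In in²: 0.231046 / 0.00064516 = 358.122 in²

358 in²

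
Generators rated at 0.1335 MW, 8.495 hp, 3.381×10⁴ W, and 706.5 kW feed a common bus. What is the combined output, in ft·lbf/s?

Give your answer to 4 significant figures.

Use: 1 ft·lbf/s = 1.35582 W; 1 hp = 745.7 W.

6.492×10⁵ ft·lbf/s

0.1335 MW × 1000000 = 133500 W
8.495 hp × 745.7 = 6334.72 W
3.381×10⁴ W (already W)
706.5 kW × 1000 = 706500 W
Total: 133500 + 6334.72 + 33810 + 706500 = 880145 W
In ft·lbf/s: 880145 / 1.35582 = 649161 ft·lbf/s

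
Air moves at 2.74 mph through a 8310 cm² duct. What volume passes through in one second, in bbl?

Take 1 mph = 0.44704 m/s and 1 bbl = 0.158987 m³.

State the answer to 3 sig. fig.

6.40 bbl

2.74 mph × 0.44704 → 1.22489 m/s
8310 cm² × 0.0001 → 0.831 m²
V = v × A × t = 1.22489 m/s × 0.831 m² × 1 s = 1.01788 m³
1.01788 m³ ÷ (0.158987 m³/bbl) = 6.40228 bbl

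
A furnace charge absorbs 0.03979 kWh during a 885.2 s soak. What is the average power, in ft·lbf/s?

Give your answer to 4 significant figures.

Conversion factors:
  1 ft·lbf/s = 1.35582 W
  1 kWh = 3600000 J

119.4 ft·lbf/s

0.03979 kWh × 3600000 → 143244 J
P = E / t = 143244 J / 885.2 s = 161.821 W
161.821 W ÷ (1.35582 W/ft·lbf/s) = 119.353 ft·lbf/s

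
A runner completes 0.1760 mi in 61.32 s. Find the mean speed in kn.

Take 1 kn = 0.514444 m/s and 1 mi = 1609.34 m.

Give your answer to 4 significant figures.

0.1760 mi × 1609.34 → 283.244 m
v = d / t = 283.244 m / 61.32 s = 4.61911 m/s
4.61911 m/s ÷ (0.514444 m/s/kn) = 8.97884 kn

8.979 kn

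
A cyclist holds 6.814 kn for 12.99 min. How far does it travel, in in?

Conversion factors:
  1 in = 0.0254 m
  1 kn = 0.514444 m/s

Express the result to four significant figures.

1.076×10⁵ in

6.814 kn × 0.514444 = 3.50542 m/s
12.99 min × 60 = 779.4 s
d = v × t = 3.50542 m/s × 779.4 s = 2732.12 m
2732.12 m ÷ (0.0254 m/in) = 107564 in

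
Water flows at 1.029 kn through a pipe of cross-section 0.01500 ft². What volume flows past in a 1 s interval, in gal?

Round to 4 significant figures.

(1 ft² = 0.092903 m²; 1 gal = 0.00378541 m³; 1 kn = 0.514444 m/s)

0.1949 gal

1.029 kn × 0.514444 = 0.529363 m/s
0.01500 ft² × 0.092903 = 0.00139354 m²
V = v × A × t = 0.529363 m/s × 0.00139354 m² × 1 s = 7.37689×10⁻⁴ m³
7.37689×10⁻⁴ m³ ÷ (0.00378541 m³/gal) = 0.194877 gal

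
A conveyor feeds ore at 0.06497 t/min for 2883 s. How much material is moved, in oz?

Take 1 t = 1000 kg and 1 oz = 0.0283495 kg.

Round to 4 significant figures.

1.101×10⁵ oz

0.06497 t/min → 1.08283 kg/s
m = ṁ × t = 1.08283 × 2883 = 3121.8 kg
In oz: 3121.8 / 0.0283495 = 110118 oz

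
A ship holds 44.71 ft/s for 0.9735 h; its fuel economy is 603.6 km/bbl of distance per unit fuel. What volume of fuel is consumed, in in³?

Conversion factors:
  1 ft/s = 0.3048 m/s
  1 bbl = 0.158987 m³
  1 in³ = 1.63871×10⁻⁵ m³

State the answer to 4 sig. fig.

767.7 in³

44.71 ft/s → 13.6276 m/s
0.9735 h → 3504.6 s
d = v × t = 13.6276 × 3504.6 = 47759.3 m
603.6 km/bbl → 3.79654×10⁶ m/m³
V = d / (distance per unit fuel) = 47759.3 / 3.79654×10⁶ = 0.0125797 m³
In in³: 0.0125797 / 1.63871×10⁻⁵ = 767.659 in³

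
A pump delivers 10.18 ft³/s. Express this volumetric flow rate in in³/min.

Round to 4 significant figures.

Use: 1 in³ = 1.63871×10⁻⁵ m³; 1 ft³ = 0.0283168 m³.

10.18 ft³/s × 0.0283168 m³/ft³ = 0.288265 m³/s
0.288265 m³/s ÷ 1.63871×10⁻⁵ m³/in³ × 60 s/min = 1.05546×10⁶ in³/min

1.055×10⁶ in³/min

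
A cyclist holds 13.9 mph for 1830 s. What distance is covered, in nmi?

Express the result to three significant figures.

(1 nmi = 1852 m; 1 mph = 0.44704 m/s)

6.14 nmi

13.9 mph × 0.44704 → 6.21386 m/s
d = v × t = 6.21386 m/s × 1830 s = 11371.4 m
11371.4 m ÷ (1852 m/nmi) = 6.14006 nmi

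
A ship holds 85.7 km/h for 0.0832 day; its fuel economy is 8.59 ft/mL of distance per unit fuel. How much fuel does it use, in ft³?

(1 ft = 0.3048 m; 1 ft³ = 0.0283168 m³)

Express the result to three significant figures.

85.7 km/h → 23.8056 m/s
0.0832 day → 7188.48 s
d = v × t = 23.8056 × 7188.48 = 171126 m
8.59 ft/mL → 2.61823×10⁶ m/m³
V = d / (distance per unit fuel) = 171126 / 2.61823×10⁶ = 0.0653594 m³
In ft³: 0.0653594 / 0.0283168 = 2.30815 ft³

2.31 ft³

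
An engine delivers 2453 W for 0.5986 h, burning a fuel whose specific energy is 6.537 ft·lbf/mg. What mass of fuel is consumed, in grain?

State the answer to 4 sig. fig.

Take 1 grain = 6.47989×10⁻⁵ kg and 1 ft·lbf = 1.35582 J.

0.5986 h → 2154.96 s
E = P × t = 2453 × 2154.96 = 5.28612×10⁶ J
6.537 ft·lbf/mg → 8.863×10⁶ J/kg
m = E / e_s = 5.28612×10⁶ / 8.863×10⁶ = 0.596426 kg
In grain: 0.596426 / 6.47989×10⁻⁵ = 9204.26 grain

9204 grain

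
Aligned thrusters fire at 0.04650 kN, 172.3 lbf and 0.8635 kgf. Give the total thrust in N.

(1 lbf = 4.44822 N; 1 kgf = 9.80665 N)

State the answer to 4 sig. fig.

0.04650 kN × 1000 = 46.5 N
172.3 lbf × 4.44822 = 766.428 N
0.8635 kgf × 9.80665 = 8.46804 N
Combined: 46.5 + 766.428 + 8.46804 = 821.396 N

821.4 N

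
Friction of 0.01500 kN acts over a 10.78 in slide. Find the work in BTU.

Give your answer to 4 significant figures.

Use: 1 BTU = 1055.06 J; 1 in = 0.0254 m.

0.01500 kN × 1000 = 15 N
10.78 in × 0.0254 = 0.273812 m
W = F × d = 15 N × 0.273812 m = 4.10718 J
4.10718 J ÷ (1055.06 J/BTU) = 0.00389284 BTU

0.003893 BTU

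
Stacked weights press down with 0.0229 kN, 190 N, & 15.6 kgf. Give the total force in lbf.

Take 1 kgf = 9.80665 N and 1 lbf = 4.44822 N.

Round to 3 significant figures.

0.0229 kN × 1000 → 22.9 N
190 N (already N)
15.6 kgf × 9.80665 → 152.984 N
Sum: 22.9 + 190 + 152.984 = 365.884 N
In lbf: 365.884 / 4.44822 = 82.254 lbf

82.3 lbf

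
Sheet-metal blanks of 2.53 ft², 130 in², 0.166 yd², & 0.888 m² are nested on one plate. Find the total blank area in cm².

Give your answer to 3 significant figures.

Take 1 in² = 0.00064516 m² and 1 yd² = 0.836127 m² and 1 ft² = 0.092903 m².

2.53 ft² × 0.092903 = 0.235045 m²
130 in² × 0.00064516 = 0.0838708 m²
0.166 yd² × 0.836127 = 0.138797 m²
0.888 m² (already m²)
Combined: 0.235045 + 0.0838708 + 0.138797 + 0.888 = 1.34571 m²
In cm²: 1.34571 / 0.0001 = 13457.1 cm²

1.35×10⁴ cm²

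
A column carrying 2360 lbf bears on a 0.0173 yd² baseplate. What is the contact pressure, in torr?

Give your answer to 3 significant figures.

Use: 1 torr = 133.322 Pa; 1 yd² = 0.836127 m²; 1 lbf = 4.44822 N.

5440 torr

2360 lbf × 4.44822 = 10497.8 N
0.0173 yd² × 0.836127 = 0.014465 m²
P = F / A = 10497.8 N / 0.014465 m² = 725738 Pa
725738 Pa ÷ (133.322 Pa/torr) = 5443.5 torr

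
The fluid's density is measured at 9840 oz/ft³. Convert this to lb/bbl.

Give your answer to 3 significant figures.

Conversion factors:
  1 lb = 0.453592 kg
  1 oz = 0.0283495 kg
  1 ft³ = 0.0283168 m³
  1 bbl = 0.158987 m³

9840 oz/ft³ × 0.0283495 kg/oz ÷ 0.0283168 m³/ft³ = 9851.36 kg/m³
9851.36 kg/m³ ÷ 0.453592 kg/lb × 0.158987 m³/bbl = 3452.97 lb/bbl

3450 lb/bbl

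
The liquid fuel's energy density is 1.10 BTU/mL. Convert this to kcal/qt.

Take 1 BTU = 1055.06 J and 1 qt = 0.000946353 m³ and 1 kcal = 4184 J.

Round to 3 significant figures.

263 kcal/qt

1.10 BTU/mL × 1055.06 J/BTU ÷ 10⁻⁶ m³/mL = 1.16057×10⁹ J/m³
1.16057×10⁹ J/m³ ÷ 4184 J/kcal × 0.000946353 m³/qt = 262.502 kcal/qt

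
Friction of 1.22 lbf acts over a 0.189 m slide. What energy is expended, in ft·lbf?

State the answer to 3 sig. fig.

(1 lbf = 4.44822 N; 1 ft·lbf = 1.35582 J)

1.22 lbf × 4.44822 = 5.42683 N
W = F × d = 5.42683 N × 0.189 m = 1.02567 J
1.02567 J ÷ (1.35582 J/ft·lbf) = 0.756494 ft·lbf

0.756 ft·lbf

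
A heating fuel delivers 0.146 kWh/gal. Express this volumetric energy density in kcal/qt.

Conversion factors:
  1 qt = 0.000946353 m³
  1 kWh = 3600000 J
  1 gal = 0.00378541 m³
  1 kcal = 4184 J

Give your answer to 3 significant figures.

31.4 kcal/qt

0.146 kWh/gal × 3600000 J/kWh ÷ 0.00378541 m³/gal = 1.38849×10⁸ J/m³
1.38849×10⁸ J/m³ ÷ 4184 J/kcal × 0.000946353 m³/qt = 31.4054 kcal/qt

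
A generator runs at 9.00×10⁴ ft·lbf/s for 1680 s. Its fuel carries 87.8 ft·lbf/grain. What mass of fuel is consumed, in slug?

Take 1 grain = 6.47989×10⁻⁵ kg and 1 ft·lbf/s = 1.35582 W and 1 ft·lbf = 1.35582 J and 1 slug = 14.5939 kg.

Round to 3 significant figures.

9.00×10⁴ ft·lbf/s → 122024 W
E = P × t = 122024 × 1680 = 2.05×10⁸ J
87.8 ft·lbf/grain → 1.83708×10⁶ J/kg
m = E / e_s = 2.05×10⁸ / 1.83708×10⁶ = 111.59 kg
In slug: 111.59 / 14.5939 = 7.64635 slug

7.65 slug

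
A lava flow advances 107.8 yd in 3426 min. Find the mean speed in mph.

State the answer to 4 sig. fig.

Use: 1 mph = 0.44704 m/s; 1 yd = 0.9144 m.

107.8 yd × 0.9144 → 98.5723 m
3426 min × 60 → 205560 s
v = d / t = 98.5723 m / 205560 s = 4.79531×10⁻⁴ m/s
4.79531×10⁻⁴ m/s ÷ (0.44704 m/s/mph) = 0.00107268 mph

0.001073 mph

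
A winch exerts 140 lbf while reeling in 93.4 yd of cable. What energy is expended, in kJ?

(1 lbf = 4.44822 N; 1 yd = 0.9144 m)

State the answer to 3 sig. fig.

53.2 kJ

140 lbf × 4.44822 = 622.751 N
93.4 yd × 0.9144 = 85.405 m
W = F × d = 622.751 N × 85.405 m = 53186 J
53186 J ÷ (1000 J/kJ) = 53.186 kJ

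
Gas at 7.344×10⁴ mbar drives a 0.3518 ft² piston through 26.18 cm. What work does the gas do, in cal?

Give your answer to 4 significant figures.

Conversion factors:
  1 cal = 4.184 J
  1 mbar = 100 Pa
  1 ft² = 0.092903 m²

7.344×10⁴ mbar → 7.344×10⁶ Pa
0.3518 ft² → 0.0326833 m²
F = P × A = 7.344×10⁶ × 0.0326833 = 240026 N
26.18 cm → 0.2618 m
W = F × d = 240026 × 0.2618 = 62838.8 J
In cal: 62838.8 / 4.184 = 15018.8 cal

1.502×10⁴ cal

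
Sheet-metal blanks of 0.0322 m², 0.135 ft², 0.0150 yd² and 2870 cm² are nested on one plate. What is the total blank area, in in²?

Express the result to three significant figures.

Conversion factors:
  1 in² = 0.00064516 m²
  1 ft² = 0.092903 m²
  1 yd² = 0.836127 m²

0.0322 m² (already m²)
0.135 ft² × 0.092903 → 0.0125419 m²
0.0150 yd² × 0.836127 → 0.0125419 m²
2870 cm² × 0.0001 → 0.287 m²
Sum: 0.0322 + 0.0125419 + 0.0125419 + 0.287 = 0.344284 m²
In in²: 0.344284 / 0.00064516 = 533.641 in²

534 in²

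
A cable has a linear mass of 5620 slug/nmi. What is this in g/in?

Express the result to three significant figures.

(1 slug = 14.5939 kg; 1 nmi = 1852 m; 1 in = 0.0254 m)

1120 g/in

5620 slug/nmi × 14.5939 kg/slug ÷ 1852 m/nmi = 44.286 kg/m
44.286 kg/m ÷ 0.001 kg/g × 0.0254 m/in = 1124.86 g/in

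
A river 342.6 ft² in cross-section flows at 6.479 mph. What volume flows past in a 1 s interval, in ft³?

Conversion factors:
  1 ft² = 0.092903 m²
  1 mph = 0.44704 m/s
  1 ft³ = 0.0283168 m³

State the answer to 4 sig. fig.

3256 ft³

6.479 mph × 0.44704 = 2.89637 m/s
342.6 ft² × 0.092903 = 31.8286 m²
V = v × A × t = 2.89637 m/s × 31.8286 m² × 1 s = 92.1874 m³
92.1874 m³ ÷ (0.0283168 m³/ft³) = 3255.57 ft³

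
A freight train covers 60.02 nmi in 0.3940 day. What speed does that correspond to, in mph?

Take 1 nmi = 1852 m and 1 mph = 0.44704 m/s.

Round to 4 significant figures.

7.304 mph

60.02 nmi × 1852 → 111157 m
0.3940 day × 86400 → 34041.6 s
v = d / t = 111157 m / 34041.6 s = 3.26533 m/s
3.26533 m/s ÷ (0.44704 m/s/mph) = 7.30434 mph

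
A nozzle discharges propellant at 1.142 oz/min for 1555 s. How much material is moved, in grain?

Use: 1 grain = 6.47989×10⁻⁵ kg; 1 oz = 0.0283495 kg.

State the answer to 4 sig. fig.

1.142 oz/min → 5.39585×10⁻⁴ kg/s
m = ṁ × t = 5.39585×10⁻⁴ × 1555 = 0.839055 kg
In grain: 0.839055 / 6.47989×10⁻⁵ = 12948.6 grain

1.295×10⁴ grain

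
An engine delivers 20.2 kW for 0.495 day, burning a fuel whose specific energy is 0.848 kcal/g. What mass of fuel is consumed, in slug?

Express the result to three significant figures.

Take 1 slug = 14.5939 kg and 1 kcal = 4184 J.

16.7 slug

20.2 kW → 20200 W
0.495 day → 42768 s
E = P × t = 20200 × 42768 = 8.63914×10⁸ J
0.848 kcal/g → 3.54803×10⁶ J/kg
m = E / e_s = 8.63914×10⁸ / 3.54803×10⁶ = 243.491 kg
In slug: 243.491 / 14.5939 = 16.6844 slug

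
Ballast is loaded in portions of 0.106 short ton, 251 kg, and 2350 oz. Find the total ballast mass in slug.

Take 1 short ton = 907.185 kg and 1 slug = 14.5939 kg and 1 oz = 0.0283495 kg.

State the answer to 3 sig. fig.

0.106 short ton × 907.185 = 96.1616 kg
251 kg (already kg)
2350 oz × 0.0283495 = 66.6213 kg
Sum: 96.1616 + 251 + 66.6213 = 413.783 kg
In slug: 413.783 / 14.5939 = 28.3531 slug

28.4 slug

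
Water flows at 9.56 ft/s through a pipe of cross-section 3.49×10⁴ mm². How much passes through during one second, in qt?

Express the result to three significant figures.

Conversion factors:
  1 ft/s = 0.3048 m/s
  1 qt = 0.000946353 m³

107 qt

9.56 ft/s × 0.3048 → 2.91389 m/s
3.49×10⁴ mm² × 10⁻⁶ → 0.0349 m²
V = v × A × t = 2.91389 m/s × 0.0349 m² × 1 s = 0.101695 m³
0.101695 m³ ÷ (0.000946353 m³/qt) = 107.46 qt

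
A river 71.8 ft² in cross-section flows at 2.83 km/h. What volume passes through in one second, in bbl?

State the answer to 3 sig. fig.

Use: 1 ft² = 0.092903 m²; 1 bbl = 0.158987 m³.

2.83 km/h × (1/3.6) = 0.786111 m/s
71.8 ft² × 0.092903 = 6.67044 m²
V = v × A × t = 0.786111 m/s × 6.67044 m² × 1 s = 5.24371 m³
5.24371 m³ ÷ (0.158987 m³/bbl) = 32.982 bbl

33.0 bbl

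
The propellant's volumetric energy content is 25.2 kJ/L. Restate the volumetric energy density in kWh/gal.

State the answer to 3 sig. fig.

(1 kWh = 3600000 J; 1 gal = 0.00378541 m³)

25.2 kJ/L × 1000 J/kJ ÷ 0.001 m³/L = 2.52×10⁷ J/m³
2.52×10⁷ J/m³ ÷ 3600000 J/kWh × 0.00378541 m³/gal = 0.0264979 kWh/gal

0.0265 kWh/gal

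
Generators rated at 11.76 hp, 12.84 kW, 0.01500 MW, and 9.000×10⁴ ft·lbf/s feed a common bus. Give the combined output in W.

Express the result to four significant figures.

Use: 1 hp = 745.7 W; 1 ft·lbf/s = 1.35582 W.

11.76 hp × 745.7 = 8769.43 W
12.84 kW × 1000 = 12840 W
0.01500 MW × 1000000 = 15000 W
9.000×10⁴ ft·lbf/s × 1.35582 = 122024 W
Combined: 8769.43 + 12840 + 15000 + 122024 = 158633 W

1.586×10⁵ W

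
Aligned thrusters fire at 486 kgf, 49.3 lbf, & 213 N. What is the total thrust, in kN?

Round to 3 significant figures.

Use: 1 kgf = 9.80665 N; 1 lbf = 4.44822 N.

5.20 kN

486 kgf × 9.80665 = 4766.03 N
49.3 lbf × 4.44822 = 219.297 N
213 N (already N)
Combined: 4766.03 + 219.297 + 213 = 5198.33 N
In kN: 5198.33 / 1000 = 5.19833 kN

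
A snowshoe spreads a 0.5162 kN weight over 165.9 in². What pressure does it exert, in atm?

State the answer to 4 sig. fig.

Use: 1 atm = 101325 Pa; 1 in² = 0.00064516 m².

0.5162 kN × 1000 = 516.2 N
165.9 in² × 0.00064516 = 0.107032 m²
P = F / A = 516.2 N / 0.107032 m² = 4822.86 Pa
4822.86 Pa ÷ (101325 Pa/atm) = 0.0475979 atm

0.04760 atm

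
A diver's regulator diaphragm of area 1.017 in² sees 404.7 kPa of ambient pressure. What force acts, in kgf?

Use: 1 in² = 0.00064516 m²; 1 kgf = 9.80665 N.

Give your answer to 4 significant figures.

404.7 kPa × 1000 = 404700 Pa
1.017 in² × 0.00064516 = 6.56128×10⁻⁴ m²
F = P × A = 404700 Pa × 6.56128×10⁻⁴ m² = 265.535 N
265.535 N ÷ (9.80665 N/kgf) = 27.077 kgf

27.08 kgf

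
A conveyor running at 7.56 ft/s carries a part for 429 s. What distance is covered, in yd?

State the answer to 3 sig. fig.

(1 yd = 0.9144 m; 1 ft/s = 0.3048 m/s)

1080 yd

7.56 ft/s × 0.3048 = 2.30429 m/s
d = v × t = 2.30429 m/s × 429 s = 988.54 m
988.54 m ÷ (0.9144 m/yd) = 1081.08 yd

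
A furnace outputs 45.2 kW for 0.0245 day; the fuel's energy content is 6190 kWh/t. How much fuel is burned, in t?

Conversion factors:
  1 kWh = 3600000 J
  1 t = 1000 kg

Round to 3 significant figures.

0.00429 t

45.2 kW → 45200 W
0.0245 day → 2116.8 s
E = P × t = 45200 × 2116.8 = 9.56794×10⁷ J
6190 kWh/t → 2.2284×10⁷ J/kg
m = E / e_s = 9.56794×10⁷ / 2.2284×10⁷ = 4.29364 kg
In t: 4.29364 / 1000 = 0.00429364 t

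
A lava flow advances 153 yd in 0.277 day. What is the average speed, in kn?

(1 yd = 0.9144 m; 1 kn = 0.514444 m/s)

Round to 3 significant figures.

153 yd × 0.9144 → 139.903 m
0.277 day × 86400 → 23932.8 s
v = d / t = 139.903 m / 23932.8 s = 0.00584566 m/s
0.00584566 m/s ÷ (0.514444 m/s/kn) = 0.0113631 kn

0.0114 kn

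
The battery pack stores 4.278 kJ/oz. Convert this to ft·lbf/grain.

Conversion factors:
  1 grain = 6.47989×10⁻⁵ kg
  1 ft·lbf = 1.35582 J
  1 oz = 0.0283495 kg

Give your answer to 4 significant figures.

4.278 kJ/oz × 1000 J/kJ ÷ 0.0283495 kg/oz = 150902 J/kg
150902 J/kg ÷ 1.35582 J/ft·lbf × 6.47989×10⁻⁵ kg/grain = 7.21208 ft·lbf/grain

7.212 ft·lbf/grain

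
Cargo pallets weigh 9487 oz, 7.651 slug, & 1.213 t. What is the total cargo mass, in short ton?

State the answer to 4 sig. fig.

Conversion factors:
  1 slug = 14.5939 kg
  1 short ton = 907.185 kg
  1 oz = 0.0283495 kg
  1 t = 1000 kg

9487 oz × 0.0283495 → 268.952 kg
7.651 slug × 14.5939 → 111.658 kg
1.213 t × 1000 → 1213 kg
Sum: 268.952 + 111.658 + 1213 = 1593.61 kg
In short ton: 1593.61 / 907.185 = 1.75665 short ton

1.757 short ton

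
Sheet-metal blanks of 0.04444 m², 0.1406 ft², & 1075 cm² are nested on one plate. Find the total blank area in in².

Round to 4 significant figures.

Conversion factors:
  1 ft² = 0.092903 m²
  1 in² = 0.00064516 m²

0.04444 m² (already m²)
0.1406 ft² × 0.092903 = 0.0130622 m²
1075 cm² × 0.0001 = 0.1075 m²
Combined: 0.04444 + 0.0130622 + 0.1075 = 0.165002 m²
In in²: 0.165002 / 0.00064516 = 255.754 in²

255.8 in²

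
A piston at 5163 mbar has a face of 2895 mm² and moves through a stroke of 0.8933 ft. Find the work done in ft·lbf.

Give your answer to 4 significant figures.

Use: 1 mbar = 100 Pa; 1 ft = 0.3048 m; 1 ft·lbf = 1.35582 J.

5163 mbar → 516300 Pa
2895 mm² → 0.002895 m²
F = P × A = 516300 × 0.002895 = 1494.69 N
0.8933 ft → 0.272278 m
W = F × d = 1494.69 × 0.272278 = 406.971 J
In ft·lbf: 406.971 / 1.35582 = 300.166 ft·lbf

300.2 ft·lbf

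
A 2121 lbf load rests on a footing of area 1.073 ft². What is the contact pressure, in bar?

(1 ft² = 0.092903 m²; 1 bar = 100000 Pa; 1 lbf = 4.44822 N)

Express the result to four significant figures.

2121 lbf × 4.44822 = 9434.67 N
1.073 ft² × 0.092903 = 0.0996849 m²
P = F / A = 9434.67 N / 0.0996849 m² = 94644.9 Pa
94644.9 Pa ÷ (100000 Pa/bar) = 0.946449 bar

0.9464 bar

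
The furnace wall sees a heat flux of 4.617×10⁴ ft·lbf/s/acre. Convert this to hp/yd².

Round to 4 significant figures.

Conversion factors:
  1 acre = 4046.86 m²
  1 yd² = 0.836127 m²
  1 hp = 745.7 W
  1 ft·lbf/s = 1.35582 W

0.01734 hp/yd²

4.617×10⁴ ft·lbf/s/acre × 1.35582 W/ft·lbf/s ÷ 4046.86 m²/acre = 15.4683 W/m²
15.4683 W/m² ÷ 745.7 W/hp × 0.836127 m²/yd² = 0.0173441 hp/yd²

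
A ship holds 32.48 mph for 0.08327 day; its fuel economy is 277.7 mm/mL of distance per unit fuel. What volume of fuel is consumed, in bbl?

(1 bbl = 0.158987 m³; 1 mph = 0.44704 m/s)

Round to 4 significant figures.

2.366 bbl

32.48 mph → 14.5199 m/s
0.08327 day → 7194.53 s
d = v × t = 14.5199 × 7194.53 = 104464 m
277.7 mm/mL → 277700 m/m³
V = d / (distance per unit fuel) = 104464 / 277700 = 0.376176 m³
In bbl: 0.376176 / 0.158987 = 2.36608 bbl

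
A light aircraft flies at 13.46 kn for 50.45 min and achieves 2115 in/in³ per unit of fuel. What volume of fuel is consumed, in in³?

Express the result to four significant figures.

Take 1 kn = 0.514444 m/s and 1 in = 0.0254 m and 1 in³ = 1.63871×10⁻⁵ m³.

13.46 kn → 6.92442 m/s
50.45 min → 3027 s
d = v × t = 6.92442 × 3027 = 20960.2 m
2115 in/in³ → 3.27825×10⁶ m/m³
V = d / (distance per unit fuel) = 20960.2 / 3.27825×10⁶ = 0.00639372 m³
In in³: 0.00639372 / 1.63871×10⁻⁵ = 390.168 in³

390.2 in³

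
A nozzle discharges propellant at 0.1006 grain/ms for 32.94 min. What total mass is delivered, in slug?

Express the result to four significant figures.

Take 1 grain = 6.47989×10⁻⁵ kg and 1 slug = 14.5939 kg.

0.8828 slug

0.1006 grain/ms → 0.00651877 kg/s
32.94 min → 1976.4 s
m = ṁ × t = 0.00651877 × 1976.4 = 12.8837 kg
In slug: 12.8837 / 14.5939 = 0.882814 slug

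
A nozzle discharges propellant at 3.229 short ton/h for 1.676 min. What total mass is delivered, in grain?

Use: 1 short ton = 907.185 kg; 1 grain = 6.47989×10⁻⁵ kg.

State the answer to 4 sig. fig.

1.263×10⁶ grain

3.229 short ton/h → 0.813695 kg/s
1.676 min → 100.56 s
m = ṁ × t = 0.813695 × 100.56 = 81.8252 kg
In grain: 81.8252 / 6.47989×10⁻⁵ = 1.26276×10⁶ grain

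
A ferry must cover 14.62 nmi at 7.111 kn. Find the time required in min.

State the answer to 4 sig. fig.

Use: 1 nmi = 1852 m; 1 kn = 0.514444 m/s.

14.62 nmi × 1852 = 27076.2 m
7.111 kn × 0.514444 = 3.65821 m/s
t = d / v = 27076.2 m / 3.65821 m/s = 7401.49 s
7401.49 s ÷ (60 s/min) = 123.358 min

123.4 min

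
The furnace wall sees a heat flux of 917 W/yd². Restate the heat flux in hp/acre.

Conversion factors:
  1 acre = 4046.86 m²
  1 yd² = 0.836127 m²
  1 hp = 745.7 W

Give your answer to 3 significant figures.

917 W/yd² ÷ 0.836127 m²/yd² = 1096.72 W/m²
1096.72 W/m² ÷ 745.7 W/hp × 4046.86 m²/acre = 5951.82 hp/acre

5950 hp/acre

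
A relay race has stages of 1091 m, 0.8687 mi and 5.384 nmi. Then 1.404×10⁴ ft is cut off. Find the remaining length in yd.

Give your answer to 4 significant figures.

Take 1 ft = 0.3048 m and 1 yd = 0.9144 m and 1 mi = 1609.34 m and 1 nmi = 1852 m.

8947 yd

1091 m (already m)
0.8687 mi × 1609.34 → 1398.03 m
5.384 nmi × 1852 → 9971.17 m
1.404×10⁴ ft × 0.3048 → 4279.39 m
Sum: 1091 + 1398.03 + 9971.17 − 4279.39 = 8180.81 m
In yd: 8180.81 / 0.9144 = 8946.64 yd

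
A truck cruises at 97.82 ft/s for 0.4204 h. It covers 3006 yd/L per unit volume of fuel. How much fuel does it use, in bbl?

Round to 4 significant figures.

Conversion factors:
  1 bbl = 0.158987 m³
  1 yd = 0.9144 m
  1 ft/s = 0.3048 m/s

0.1033 bbl

97.82 ft/s → 29.8155 m/s
0.4204 h → 1513.44 s
d = v × t = 29.8155 × 1513.44 = 45124 m
3006 yd/L → 2.74869×10⁶ m/m³
V = d / (distance per unit fuel) = 45124 / 2.74869×10⁶ = 0.0164165 m³
In bbl: 0.0164165 / 0.158987 = 0.103257 bbl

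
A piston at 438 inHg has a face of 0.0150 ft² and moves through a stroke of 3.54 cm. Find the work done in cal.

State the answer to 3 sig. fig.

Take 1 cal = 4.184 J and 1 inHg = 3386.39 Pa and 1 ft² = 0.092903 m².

438 inHg → 1.48324×10⁶ Pa
0.0150 ft² → 0.00139354 m²
F = P × A = 1.48324×10⁶ × 0.00139354 = 2066.95 N
3.54 cm → 0.0354 m
W = F × d = 2066.95 × 0.0354 = 73.17 J
In cal: 73.17 / 4.184 = 17.488 cal

17.5 cal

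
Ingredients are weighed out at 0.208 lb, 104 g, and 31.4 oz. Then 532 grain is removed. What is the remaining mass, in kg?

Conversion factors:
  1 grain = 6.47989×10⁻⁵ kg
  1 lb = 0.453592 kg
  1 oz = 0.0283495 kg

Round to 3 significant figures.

0.208 lb × 0.453592 = 0.0943471 kg
104 g × 0.001 = 0.104 kg
31.4 oz × 0.0283495 = 0.890174 kg
532 grain × 6.47989×10⁻⁵ = 0.034473 kg
Net: 0.0943471 + 0.104 + 0.890174 − 0.034473 = 1.05405 kg

1.05 kg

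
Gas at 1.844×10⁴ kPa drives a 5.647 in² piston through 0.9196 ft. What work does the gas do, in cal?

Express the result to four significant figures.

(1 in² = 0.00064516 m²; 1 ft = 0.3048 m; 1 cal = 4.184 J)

4501 cal

1.844×10⁴ kPa → 1.844×10⁷ Pa
5.647 in² → 0.00364322 m²
F = P × A = 1.844×10⁷ × 0.00364322 = 67181 N
0.9196 ft → 0.280294 m
W = F × d = 67181 × 0.280294 = 18830.4 J
In cal: 18830.4 / 4.184 = 4500.57 cal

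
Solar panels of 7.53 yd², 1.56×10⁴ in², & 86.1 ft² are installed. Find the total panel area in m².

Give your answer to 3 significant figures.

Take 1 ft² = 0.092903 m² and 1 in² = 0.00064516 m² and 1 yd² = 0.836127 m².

7.53 yd² × 0.836127 = 6.29604 m²
1.56×10⁴ in² × 0.00064516 = 10.0645 m²
86.1 ft² × 0.092903 = 7.99895 m²
Combined: 6.29604 + 10.0645 + 7.99895 = 24.3595 m²

24.4 m²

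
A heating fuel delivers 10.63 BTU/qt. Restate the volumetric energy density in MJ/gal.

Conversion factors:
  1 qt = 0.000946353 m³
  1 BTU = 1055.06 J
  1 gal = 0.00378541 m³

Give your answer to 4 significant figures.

10.63 BTU/qt × 1055.06 J/BTU ÷ 0.000946353 m³/qt = 1.18511×10⁷ J/m³
1.18511×10⁷ J/m³ ÷ 1000000 J/MJ × 0.00378541 m³/gal = 0.0448613 MJ/gal

0.04486 MJ/gal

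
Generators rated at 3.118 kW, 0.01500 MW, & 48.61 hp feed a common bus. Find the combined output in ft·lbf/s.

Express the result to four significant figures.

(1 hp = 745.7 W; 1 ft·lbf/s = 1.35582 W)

3.118 kW × 1000 → 3118 W
0.01500 MW × 1000000 → 15000 W
48.61 hp × 745.7 → 36248.5 W
Combined: 3118 + 15000 + 36248.5 = 54366.5 W
In ft·lbf/s: 54366.5 / 1.35582 = 40098.6 ft·lbf/s

4.010×10⁴ ft·lbf/s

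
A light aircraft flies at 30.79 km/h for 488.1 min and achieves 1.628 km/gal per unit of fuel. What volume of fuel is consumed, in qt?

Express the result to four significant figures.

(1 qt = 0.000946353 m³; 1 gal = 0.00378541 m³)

615.4 qt

30.79 km/h → 8.55278 m/s
488.1 min → 29286 s
d = v × t = 8.55278 × 29286 = 250477 m
1.628 km/gal → 430072 m/m³
V = d / (distance per unit fuel) = 250477 / 430072 = 0.582407 m³
In qt: 0.582407 / 0.000946353 = 615.423 qt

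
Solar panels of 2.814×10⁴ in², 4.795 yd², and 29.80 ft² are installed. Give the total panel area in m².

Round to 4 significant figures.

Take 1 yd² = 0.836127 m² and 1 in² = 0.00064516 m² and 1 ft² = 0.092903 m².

24.93 m²

2.814×10⁴ in² × 0.00064516 = 18.1548 m²
4.795 yd² × 0.836127 = 4.00923 m²
29.80 ft² × 0.092903 = 2.76851 m²
Sum: 18.1548 + 4.00923 + 2.76851 = 24.9325 m²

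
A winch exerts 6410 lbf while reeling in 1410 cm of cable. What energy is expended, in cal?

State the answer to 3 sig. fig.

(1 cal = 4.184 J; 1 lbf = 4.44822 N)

9.61×10⁴ cal

6410 lbf × 4.44822 → 28513.1 N
1410 cm × 0.01 → 14.1 m
W = F × d = 28513.1 N × 14.1 m = 402035 J
402035 J ÷ (4.184 J/cal) = 96088.7 cal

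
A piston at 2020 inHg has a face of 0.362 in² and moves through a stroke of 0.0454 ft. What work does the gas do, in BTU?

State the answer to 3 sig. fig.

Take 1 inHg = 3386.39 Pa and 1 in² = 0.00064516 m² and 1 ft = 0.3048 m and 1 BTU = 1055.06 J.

0.0210 BTU

2020 inHg → 6.84051×10⁶ Pa
0.362 in² → 2.33548×10⁻⁴ m²
F = P × A = 6.84051×10⁶ × 2.33548×10⁻⁴ = 1597.59 N
0.0454 ft → 0.0138379 m
W = F × d = 1597.59 × 0.0138379 = 22.1073 J
In BTU: 22.1073 / 1055.06 = 0.0209536 BTU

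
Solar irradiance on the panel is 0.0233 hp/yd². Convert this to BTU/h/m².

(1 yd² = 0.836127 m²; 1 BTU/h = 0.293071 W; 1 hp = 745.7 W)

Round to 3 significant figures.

70.9 BTU/h/m²

0.0233 hp/yd² × 745.7 W/hp ÷ 0.836127 m²/yd² = 20.7801 W/m²
20.7801 W/m² ÷ 0.293071 W/BTU/h = 70.9047 BTU/h/m²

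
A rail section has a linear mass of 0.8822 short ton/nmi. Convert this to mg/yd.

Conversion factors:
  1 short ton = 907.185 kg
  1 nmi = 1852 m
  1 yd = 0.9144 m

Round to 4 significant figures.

0.8822 short ton/nmi × 907.185 kg/short ton ÷ 1852 m/nmi = 0.432137 kg/m
0.432137 kg/m ÷ 10⁻⁶ kg/mg × 0.9144 m/yd = 395146 mg/yd

3.951×10⁵ mg/yd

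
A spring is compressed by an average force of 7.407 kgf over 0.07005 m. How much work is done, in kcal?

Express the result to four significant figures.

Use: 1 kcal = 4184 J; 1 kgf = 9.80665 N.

7.407 kgf × 9.80665 = 72.6379 N
W = F × d = 72.6379 N × 0.07005 m = 5.08828 J
5.08828 J ÷ (4184 J/kcal) = 0.00121613 kcal

0.001216 kcal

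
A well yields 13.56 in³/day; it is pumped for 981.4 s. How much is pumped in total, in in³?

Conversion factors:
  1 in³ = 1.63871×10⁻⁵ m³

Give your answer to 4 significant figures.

0.1540 in³

13.56 in³/day → 2.57186×10⁻⁹ m³/s
V = Q × t = 2.57186×10⁻⁹ × 981.4 = 2.52402×10⁻⁶ m³
In in³: 2.52402×10⁻⁶ / 1.63871×10⁻⁵ = 0.154025 in³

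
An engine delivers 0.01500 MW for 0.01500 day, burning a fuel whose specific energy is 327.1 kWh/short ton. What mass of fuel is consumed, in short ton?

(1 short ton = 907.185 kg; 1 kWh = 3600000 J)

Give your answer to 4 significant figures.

0.01651 short ton

0.01500 MW → 15000 W
0.01500 day → 1296 s
E = P × t = 15000 × 1296 = 1.944×10⁷ J
327.1 kWh/short ton → 1.29804×10⁶ J/kg
m = E / e_s = 1.944×10⁷ / 1.29804×10⁶ = 14.9764 kg
In short ton: 14.9764 / 907.185 = 0.0165087 short ton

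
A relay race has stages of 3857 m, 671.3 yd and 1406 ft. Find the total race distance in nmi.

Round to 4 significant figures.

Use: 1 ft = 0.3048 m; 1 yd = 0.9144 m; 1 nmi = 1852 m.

3857 m (already m)
671.3 yd × 0.9144 → 613.837 m
1406 ft × 0.3048 → 428.549 m
Sum: 3857 + 613.837 + 428.549 = 4899.39 m
In nmi: 4899.39 / 1852 = 2.64546 nmi

2.645 nmi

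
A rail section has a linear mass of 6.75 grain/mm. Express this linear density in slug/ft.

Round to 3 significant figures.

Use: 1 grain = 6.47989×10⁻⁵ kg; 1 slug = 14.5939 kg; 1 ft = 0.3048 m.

0.00914 slug/ft

6.75 grain/mm × 6.47989×10⁻⁵ kg/grain ÷ 0.001 m/mm = 0.437393 kg/m
0.437393 kg/m ÷ 14.5939 kg/slug × 0.3048 m/ft = 0.00913514 slug/ft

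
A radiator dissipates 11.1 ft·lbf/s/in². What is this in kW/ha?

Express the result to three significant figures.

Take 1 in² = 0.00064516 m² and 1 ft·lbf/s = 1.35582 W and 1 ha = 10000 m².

11.1 ft·lbf/s/in² × 1.35582 W/ft·lbf/s ÷ 0.00064516 m²/in² = 23326.9 W/m²
23326.9 W/m² ÷ 1000 W/kW × 10000 m²/ha = 233269 kW/ha

2.33×10⁵ kW/ha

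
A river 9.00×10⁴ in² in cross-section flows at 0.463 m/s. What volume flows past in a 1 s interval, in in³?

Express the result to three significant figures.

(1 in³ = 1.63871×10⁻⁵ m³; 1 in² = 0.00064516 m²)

1.64×10⁶ in³

9.00×10⁴ in² × 0.00064516 → 58.0644 m²
V = v × A × t = 0.463 m/s × 58.0644 m² × 1 s = 26.8838 m³
26.8838 m³ ÷ (1.63871×10⁻⁵ m³/in³) = 1.64055×10⁶ in³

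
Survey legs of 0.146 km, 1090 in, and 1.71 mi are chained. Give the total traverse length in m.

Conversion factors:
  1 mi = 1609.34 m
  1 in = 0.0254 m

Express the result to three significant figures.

0.146 km × 1000 = 146 m
1090 in × 0.0254 = 27.686 m
1.71 mi × 1609.34 = 2751.97 m
Sum: 146 + 27.686 + 2751.97 = 2925.66 m

2930 m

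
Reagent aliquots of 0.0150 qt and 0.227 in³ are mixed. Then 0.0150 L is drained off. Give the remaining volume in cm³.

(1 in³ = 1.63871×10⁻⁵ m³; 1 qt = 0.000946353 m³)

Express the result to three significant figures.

2.92 cm³

0.0150 qt × 0.000946353 → 1.41953×10⁻⁵ m³
0.227 in³ × 1.63871×10⁻⁵ → 3.71987×10⁻⁶ m³
0.0150 L × 0.001 → 1.5×10⁻⁵ m³
Net: 1.41953×10⁻⁵ + 3.71987×10⁻⁶ − 1.5×10⁻⁵ = 2.91517×10⁻⁶ m³
In cm³: 2.91517×10⁻⁶ / 10⁻⁶ = 2.91517 cm³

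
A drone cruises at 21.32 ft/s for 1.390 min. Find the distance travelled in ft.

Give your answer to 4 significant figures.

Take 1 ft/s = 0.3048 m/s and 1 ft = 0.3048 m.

21.32 ft/s × 0.3048 → 6.49834 m/s
1.390 min × 60 → 83.4 s
d = v × t = 6.49834 m/s × 83.4 s = 541.962 m
541.962 m ÷ (0.3048 m/ft) = 1778.09 ft

1778 ft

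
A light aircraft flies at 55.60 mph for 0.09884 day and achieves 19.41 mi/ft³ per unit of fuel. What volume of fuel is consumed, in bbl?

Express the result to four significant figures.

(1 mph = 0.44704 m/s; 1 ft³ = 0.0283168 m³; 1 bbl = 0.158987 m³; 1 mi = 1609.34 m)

1.210 bbl

55.60 mph → 24.8554 m/s
0.09884 day → 8539.78 s
d = v × t = 24.8554 × 8539.78 = 212260 m
19.41 mi/ft³ → 1.10314×10⁶ m/m³
V = d / (distance per unit fuel) = 212260 / 1.10314×10⁶ = 0.192414 m³
In bbl: 0.192414 / 0.158987 = 1.21025 bbl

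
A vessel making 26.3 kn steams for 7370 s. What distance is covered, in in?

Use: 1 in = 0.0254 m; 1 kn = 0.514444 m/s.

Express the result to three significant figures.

3.93×10⁶ in

26.3 kn × 0.514444 = 13.5299 m/s
d = v × t = 13.5299 m/s × 7370 s = 99715.4 m
99715.4 m ÷ (0.0254 m/in) = 3.9258×10⁶ in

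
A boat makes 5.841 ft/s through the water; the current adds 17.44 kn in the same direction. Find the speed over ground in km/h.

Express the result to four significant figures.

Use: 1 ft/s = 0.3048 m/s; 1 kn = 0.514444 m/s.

38.71 km/h

5.841 ft/s × 0.3048 = 1.78034 m/s
17.44 kn × 0.514444 = 8.9719 m/s
Sum: 1.78034 + 8.9719 = 10.7522 m/s
In km/h: 10.7522 / (1/3.6) = 38.7079 km/h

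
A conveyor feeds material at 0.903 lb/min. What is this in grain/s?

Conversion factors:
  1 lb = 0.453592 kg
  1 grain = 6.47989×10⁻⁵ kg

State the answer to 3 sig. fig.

105 grain/s

0.903 lb/min × 0.453592 kg/lb ÷ 60 s/min = 0.00682656 kg/s
0.00682656 kg/s ÷ 6.47989×10⁻⁵ kg/grain = 105.35 grain/s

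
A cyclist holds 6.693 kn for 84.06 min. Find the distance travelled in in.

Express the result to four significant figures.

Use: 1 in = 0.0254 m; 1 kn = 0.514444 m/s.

6.837×10⁵ in

6.693 kn × 0.514444 → 3.44317 m/s
84.06 min × 60 → 5043.6 s
d = v × t = 3.44317 m/s × 5043.6 s = 17366 m
17366 m ÷ (0.0254 m/in) = 683701 in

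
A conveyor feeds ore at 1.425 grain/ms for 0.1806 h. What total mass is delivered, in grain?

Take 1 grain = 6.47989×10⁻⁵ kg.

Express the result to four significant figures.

9.265×10⁵ grain

1.425 grain/ms → 0.0923384 kg/s
0.1806 h → 650.16 s
m = ṁ × t = 0.0923384 × 650.16 = 60.0347 kg
In grain: 60.0347 / 6.47989×10⁻⁵ = 926477 grain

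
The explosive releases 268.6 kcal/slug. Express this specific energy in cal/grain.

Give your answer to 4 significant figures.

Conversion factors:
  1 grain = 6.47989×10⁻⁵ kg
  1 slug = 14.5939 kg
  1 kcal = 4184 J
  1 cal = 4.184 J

1.193 cal/grain

268.6 kcal/slug × 4184 J/kcal ÷ 14.5939 kg/slug = 77006.3 J/kg
77006.3 J/kg ÷ 4.184 J/cal × 6.47989×10⁻⁵ kg/grain = 1.19262 cal/grain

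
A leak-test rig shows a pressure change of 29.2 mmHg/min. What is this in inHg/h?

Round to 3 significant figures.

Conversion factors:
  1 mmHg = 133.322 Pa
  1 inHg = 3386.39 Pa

69.0 inHg/h

29.2 mmHg/min × 133.322 Pa/mmHg ÷ 60 s/min = 64.8834 Pa/s
64.8834 Pa/s ÷ 3386.39 Pa/inHg × 3600 s/h = 68.9762 inHg/h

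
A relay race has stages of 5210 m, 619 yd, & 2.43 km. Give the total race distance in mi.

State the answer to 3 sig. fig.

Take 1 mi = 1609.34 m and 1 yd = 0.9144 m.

5210 m (already m)
619 yd × 0.9144 → 566.014 m
2.43 km × 1000 → 2430 m
Total: 5210 + 566.014 + 2430 = 8206.01 m
In mi: 8206.01 / 1609.34 = 5.09899 mi

5.10 mi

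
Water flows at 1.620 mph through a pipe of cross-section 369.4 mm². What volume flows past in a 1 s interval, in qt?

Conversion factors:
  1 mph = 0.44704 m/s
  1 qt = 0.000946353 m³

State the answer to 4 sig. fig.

0.2827 qt

1.620 mph × 0.44704 = 0.724205 m/s
369.4 mm² × 10⁻⁶ = 3.694×10⁻⁴ m²
V = v × A × t = 0.724205 m/s × 3.694×10⁻⁴ m² × 1 s = 2.67521×10⁻⁴ m³
2.67521×10⁻⁴ m³ ÷ (0.000946353 m³/qt) = 0.282686 qt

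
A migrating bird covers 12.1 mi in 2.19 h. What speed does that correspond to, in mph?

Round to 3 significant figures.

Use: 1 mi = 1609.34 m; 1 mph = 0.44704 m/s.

12.1 mi × 1609.34 = 19473 m
2.19 h × 3600 = 7884 s
v = d / t = 19473 m / 7884 s = 2.46994 m/s
2.46994 m/s ÷ (0.44704 m/s/mph) = 5.5251 mph

5.53 mph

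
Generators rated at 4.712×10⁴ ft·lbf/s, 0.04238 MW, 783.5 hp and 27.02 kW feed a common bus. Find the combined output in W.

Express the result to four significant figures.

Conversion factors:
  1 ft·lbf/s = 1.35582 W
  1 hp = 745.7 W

7.175×10⁵ W

4.712×10⁴ ft·lbf/s × 1.35582 → 63886.2 W
0.04238 MW × 1000000 → 42380 W
783.5 hp × 745.7 → 584256 W
27.02 kW × 1000 → 27020 W
Total: 63886.2 + 42380 + 584256 + 27020 = 717542 W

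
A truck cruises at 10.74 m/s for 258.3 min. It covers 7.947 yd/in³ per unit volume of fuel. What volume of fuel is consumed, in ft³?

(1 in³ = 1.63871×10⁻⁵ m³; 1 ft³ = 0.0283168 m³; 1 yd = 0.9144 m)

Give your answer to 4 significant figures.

258.3 min → 15498 s
d = v × t = 10.74 × 15498 = 166449 m
7.947 yd/in³ → 443443 m/m³
V = d / (distance per unit fuel) = 166449 / 443443 = 0.375356 m³
In ft³: 0.375356 / 0.0283168 = 13.2556 ft³

13.26 ft³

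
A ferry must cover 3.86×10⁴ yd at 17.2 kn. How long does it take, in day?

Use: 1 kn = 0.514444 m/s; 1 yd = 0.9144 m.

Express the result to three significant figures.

3.86×10⁴ yd × 0.9144 → 35295.8 m
17.2 kn × 0.514444 → 8.84844 m/s
t = d / v = 35295.8 m / 8.84844 m/s = 3988.93 s
3988.93 s ÷ (86400 s/day) = 0.0461682 day

0.0462 day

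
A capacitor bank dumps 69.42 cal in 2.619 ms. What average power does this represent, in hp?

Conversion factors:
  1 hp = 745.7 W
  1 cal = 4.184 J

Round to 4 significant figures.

69.42 cal × 4.184 → 290.453 J
2.619 ms × 0.001 → 0.002619 s
P = E / t = 290.453 J / 0.002619 s = 110902 W
110902 W ÷ (745.7 W/hp) = 148.722 hp

148.7 hp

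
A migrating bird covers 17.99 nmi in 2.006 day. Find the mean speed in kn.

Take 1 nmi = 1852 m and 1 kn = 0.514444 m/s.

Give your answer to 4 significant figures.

17.99 nmi × 1852 → 33317.5 m
2.006 day × 86400 → 173318 s
v = d / t = 33317.5 m / 173318 s = 0.192233 m/s
0.192233 m/s ÷ (0.514444 m/s/kn) = 0.373671 kn

0.3737 kn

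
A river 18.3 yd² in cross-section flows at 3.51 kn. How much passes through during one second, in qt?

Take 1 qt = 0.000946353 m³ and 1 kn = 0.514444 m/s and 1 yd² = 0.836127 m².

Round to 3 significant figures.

3.51 kn × 0.514444 → 1.8057 m/s
18.3 yd² × 0.836127 → 15.3011 m²
V = v × A × t = 1.8057 m/s × 15.3011 m² × 1 s = 27.6292 m³
27.6292 m³ ÷ (0.000946353 m³/qt) = 29195.4 qt

2.92×10⁴ qt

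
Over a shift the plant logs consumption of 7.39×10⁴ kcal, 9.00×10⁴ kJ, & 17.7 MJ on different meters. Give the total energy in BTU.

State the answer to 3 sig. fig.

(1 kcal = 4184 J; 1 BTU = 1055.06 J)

7.39×10⁴ kcal × 4184 = 3.09198×10⁸ J
9.00×10⁴ kJ × 1000 = 9×10⁷ J
17.7 MJ × 1000000 = 1.77×10⁷ J
Total: 3.09198×10⁸ + 9×10⁷ + 1.77×10⁷ = 4.16898×10⁸ J
In BTU: 4.16898×10⁸ / 1055.06 = 395142 BTU

3.95×10⁵ BTU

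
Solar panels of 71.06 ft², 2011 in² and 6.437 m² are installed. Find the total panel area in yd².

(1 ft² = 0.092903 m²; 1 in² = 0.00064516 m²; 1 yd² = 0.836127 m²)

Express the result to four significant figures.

17.15 yd²

71.06 ft² × 0.092903 = 6.60169 m²
2011 in² × 0.00064516 = 1.29742 m²
6.437 m² (already m²)
Combined: 6.60169 + 1.29742 + 6.437 = 14.3361 m²
In yd²: 14.3361 / 0.836127 = 17.1458 yd²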